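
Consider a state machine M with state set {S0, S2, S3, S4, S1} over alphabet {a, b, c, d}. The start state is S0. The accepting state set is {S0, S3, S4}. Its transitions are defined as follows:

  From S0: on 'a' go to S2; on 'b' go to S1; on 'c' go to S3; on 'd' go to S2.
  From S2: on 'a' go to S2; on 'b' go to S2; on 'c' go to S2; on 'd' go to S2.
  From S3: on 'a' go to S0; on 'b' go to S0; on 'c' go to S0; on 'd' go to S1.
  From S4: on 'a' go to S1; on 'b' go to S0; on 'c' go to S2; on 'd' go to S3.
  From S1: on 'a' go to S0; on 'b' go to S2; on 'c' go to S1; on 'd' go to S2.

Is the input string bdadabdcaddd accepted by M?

start at S0
read 'b': S0 → S1
read 'd': S1 → S2
read 'a': S2 → S2
read 'd': S2 → S2
read 'a': S2 → S2
read 'b': S2 → S2
read 'd': S2 → S2
read 'c': S2 → S2
read 'a': S2 → S2
read 'd': S2 → S2
read 'd': S2 → S2
read 'd': S2 → S2
End state S2 is not accepting.

No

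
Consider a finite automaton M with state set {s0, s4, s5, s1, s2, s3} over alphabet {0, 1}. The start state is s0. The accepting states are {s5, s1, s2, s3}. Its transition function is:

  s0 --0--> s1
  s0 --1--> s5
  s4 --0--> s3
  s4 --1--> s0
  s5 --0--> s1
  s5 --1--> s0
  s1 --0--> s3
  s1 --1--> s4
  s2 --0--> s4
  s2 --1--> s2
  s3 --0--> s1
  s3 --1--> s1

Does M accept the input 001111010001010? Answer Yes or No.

Yes

Trace: s0 -0-> s1 -0-> s3 -1-> s1 -1-> s4 -1-> s0 -1-> s5 -0-> s1 -1-> s4 -0-> s3 -0-> s1 -0-> s3 -1-> s1 -0-> s3 -1-> s1 -0-> s3
End state s3 is accepting.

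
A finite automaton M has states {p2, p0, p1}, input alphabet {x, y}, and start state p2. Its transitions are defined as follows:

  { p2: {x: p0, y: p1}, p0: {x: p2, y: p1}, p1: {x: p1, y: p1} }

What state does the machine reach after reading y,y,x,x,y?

p1

p2 → p1 → p1 → p1 → p1 → p1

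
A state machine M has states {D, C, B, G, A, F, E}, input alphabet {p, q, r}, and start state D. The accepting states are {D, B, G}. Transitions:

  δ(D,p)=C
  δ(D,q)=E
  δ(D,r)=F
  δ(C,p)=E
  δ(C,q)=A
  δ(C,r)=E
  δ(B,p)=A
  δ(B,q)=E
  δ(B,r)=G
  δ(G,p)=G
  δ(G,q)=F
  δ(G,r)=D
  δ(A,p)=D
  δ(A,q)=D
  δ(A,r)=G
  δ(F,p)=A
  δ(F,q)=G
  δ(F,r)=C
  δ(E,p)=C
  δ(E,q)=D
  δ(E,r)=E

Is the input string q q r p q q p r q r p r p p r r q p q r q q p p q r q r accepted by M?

Yes

start at D
read 'q': D → E
read 'q': E → D
read 'r': D → F
read 'p': F → A
read 'q': A → D
read 'q': D → E
read 'p': E → C
read 'r': C → E
read 'q': E → D
read 'r': D → F
read 'p': F → A
read 'r': A → G
read 'p': G → G
read 'p': G → G
read 'r': G → D
read 'r': D → F
read 'q': F → G
read 'p': G → G
read 'q': G → F
read 'r': F → C
read 'q': C → A
read 'q': A → D
read 'p': D → C
read 'p': C → E
read 'q': E → D
read 'r': D → F
read 'q': F → G
read 'r': G → D
End state D is accepting.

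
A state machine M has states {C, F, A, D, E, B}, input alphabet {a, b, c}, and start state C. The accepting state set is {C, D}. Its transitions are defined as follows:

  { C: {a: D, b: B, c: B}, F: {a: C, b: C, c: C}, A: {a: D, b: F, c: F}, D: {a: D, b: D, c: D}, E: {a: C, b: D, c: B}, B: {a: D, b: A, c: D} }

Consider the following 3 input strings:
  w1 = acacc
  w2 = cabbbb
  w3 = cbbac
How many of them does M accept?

2

w1:
  start at C
  read 'a': C → D
  read 'c': D → D
  read 'a': D → D
  read 'c': D → D
  read 'c': D → D
  end D, accepted
w2:
  start at C
  read 'c': C → B
  read 'a': B → D
  read 'b': D → D
  read 'b': D → D
  read 'b': D → D
  read 'b': D → D
  end D, accepted
w3:
  start at C
  read 'c': C → B
  read 'b': B → A
  read 'b': A → F
  read 'a': F → C
  read 'c': C → B
  end B, rejected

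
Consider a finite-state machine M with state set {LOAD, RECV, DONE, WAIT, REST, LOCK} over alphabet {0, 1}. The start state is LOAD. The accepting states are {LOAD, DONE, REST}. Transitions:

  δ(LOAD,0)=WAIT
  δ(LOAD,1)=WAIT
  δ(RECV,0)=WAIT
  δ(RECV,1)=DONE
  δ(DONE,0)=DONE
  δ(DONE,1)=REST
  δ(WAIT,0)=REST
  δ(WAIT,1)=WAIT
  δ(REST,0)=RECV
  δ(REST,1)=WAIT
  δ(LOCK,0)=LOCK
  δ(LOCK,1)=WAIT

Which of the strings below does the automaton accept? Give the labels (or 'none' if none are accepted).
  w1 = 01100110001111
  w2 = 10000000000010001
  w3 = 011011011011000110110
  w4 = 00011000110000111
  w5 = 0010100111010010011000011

w1:
  start at LOAD
  read '0': LOAD → WAIT
  read '1': WAIT → WAIT
  read '1': WAIT → WAIT
  read '0': WAIT → REST
  read '0': REST → RECV
  read '1': RECV → DONE
  read '1': DONE → REST
  read '0': REST → RECV
  read '0': RECV → WAIT
  read '0': WAIT → REST
  read '1': REST → WAIT
  read '1': WAIT → WAIT
  read '1': WAIT → WAIT
  read '1': WAIT → WAIT
  end WAIT, rejected
w2:
  start at LOAD
  read '1': LOAD → WAIT
  read '0': WAIT → REST
  read '0': REST → RECV
  read '0': RECV → WAIT
  read '0': WAIT → REST
  read '0': REST → RECV
  read '0': RECV → WAIT
  read '0': WAIT → REST
  read '0': REST → RECV
  read '0': RECV → WAIT
  read '0': WAIT → REST
  read '0': REST → RECV
  read '1': RECV → DONE
  read '0': DONE → DONE
  read '0': DONE → DONE
  read '0': DONE → DONE
  read '1': DONE → REST
  end REST, accepted
w3:
  start at LOAD
  read '0': LOAD → WAIT
  read '1': WAIT → WAIT
  read '1': WAIT → WAIT
  read '0': WAIT → REST
  read '1': REST → WAIT
  read '1': WAIT → WAIT
  read '0': WAIT → REST
  read '1': REST → WAIT
  read '1': WAIT → WAIT
  read '0': WAIT → REST
  read '1': REST → WAIT
  read '1': WAIT → WAIT
  read '0': WAIT → REST
  read '0': REST → RECV
  read '0': RECV → WAIT
  read '1': WAIT → WAIT
  read '1': WAIT → WAIT
  read '0': WAIT → REST
  read '1': REST → WAIT
  read '1': WAIT → WAIT
  read '0': WAIT → REST
  end REST, accepted
w4:
  start at LOAD
  read '0': LOAD → WAIT
  read '0': WAIT → REST
  read '0': REST → RECV
  read '1': RECV → DONE
  read '1': DONE → REST
  read '0': REST → RECV
  read '0': RECV → WAIT
  read '0': WAIT → REST
  read '1': REST → WAIT
  read '1': WAIT → WAIT
  read '0': WAIT → REST
  read '0': REST → RECV
  read '0': RECV → WAIT
  read '0': WAIT → REST
  read '1': REST → WAIT
  read '1': WAIT → WAIT
  read '1': WAIT → WAIT
  end WAIT, rejected
w5:
  start at LOAD
  read '0': LOAD → WAIT
  read '0': WAIT → REST
  read '1': REST → WAIT
  read '0': WAIT → REST
  read '1': REST → WAIT
  read '0': WAIT → REST
  read '0': REST → RECV
  read '1': RECV → DONE
  read '1': DONE → REST
  read '1': REST → WAIT
  read '0': WAIT → REST
  read '1': REST → WAIT
  read '0': WAIT → REST
  read '0': REST → RECV
  read '1': RECV → DONE
  read '0': DONE → DONE
  read '0': DONE → DONE
  read '1': DONE → REST
  read '1': REST → WAIT
  read '0': WAIT → REST
  read '0': REST → RECV
  read '0': RECV → WAIT
  read '0': WAIT → REST
  read '1': REST → WAIT
  read '1': WAIT → WAIT
  end WAIT, rejected

w2, w3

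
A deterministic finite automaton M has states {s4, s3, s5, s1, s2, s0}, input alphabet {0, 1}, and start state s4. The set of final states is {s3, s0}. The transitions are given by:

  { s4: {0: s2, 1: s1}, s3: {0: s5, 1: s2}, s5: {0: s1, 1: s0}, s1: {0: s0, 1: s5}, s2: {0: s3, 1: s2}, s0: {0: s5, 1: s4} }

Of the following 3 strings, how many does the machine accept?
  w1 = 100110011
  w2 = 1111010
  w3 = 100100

1

w1: Trace: s4 -1-> s1 -0-> s0 -0-> s5 -1-> s0 -1-> s4 -0-> s2 -0-> s3 -1-> s2 -1-> s2  → end s2, rejected
w2: Trace: s4 -1-> s1 -1-> s5 -1-> s0 -1-> s4 -0-> s2 -1-> s2 -0-> s3  → end s3, accepted
w3: Trace: s4 -1-> s1 -0-> s0 -0-> s5 -1-> s0 -0-> s5 -0-> s1  → end s1, rejected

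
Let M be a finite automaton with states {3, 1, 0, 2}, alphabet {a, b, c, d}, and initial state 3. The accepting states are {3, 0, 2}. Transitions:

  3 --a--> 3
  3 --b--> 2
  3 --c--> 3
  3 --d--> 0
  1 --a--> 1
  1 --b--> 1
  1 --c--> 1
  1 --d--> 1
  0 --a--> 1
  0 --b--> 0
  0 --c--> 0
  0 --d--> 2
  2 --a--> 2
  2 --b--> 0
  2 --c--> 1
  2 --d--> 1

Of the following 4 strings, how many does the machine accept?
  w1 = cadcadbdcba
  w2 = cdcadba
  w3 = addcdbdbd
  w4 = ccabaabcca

w1: Trace: 3 -c-> 3 -a-> 3 -d-> 0 -c-> 0 -a-> 1 -d-> 1 -b-> 1 -d-> 1 -c-> 1 -b-> 1 -a-> 1  → end 1, rejected
w2: Trace: 3 -c-> 3 -d-> 0 -c-> 0 -a-> 1 -d-> 1 -b-> 1 -a-> 1  → end 1, rejected
w3: Trace: 3 -a-> 3 -d-> 0 -d-> 2 -c-> 1 -d-> 1 -b-> 1 -d-> 1 -b-> 1 -d-> 1  → end 1, rejected
w4: Trace: 3 -c-> 3 -c-> 3 -a-> 3 -b-> 2 -a-> 2 -a-> 2 -b-> 0 -c-> 0 -c-> 0 -a-> 1  → end 1, rejected

0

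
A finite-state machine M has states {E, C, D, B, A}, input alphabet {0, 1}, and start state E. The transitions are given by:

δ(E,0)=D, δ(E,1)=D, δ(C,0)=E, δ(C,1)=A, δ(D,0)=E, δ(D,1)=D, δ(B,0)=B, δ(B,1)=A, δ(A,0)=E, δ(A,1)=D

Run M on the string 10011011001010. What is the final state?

E

start at E
read '1': E → D
read '0': D → E
read '0': E → D
read '1': D → D
read '1': D → D
read '0': D → E
read '1': E → D
read '1': D → D
read '0': D → E
read '0': E → D
read '1': D → D
read '0': D → E
read '1': E → D
read '0': D → E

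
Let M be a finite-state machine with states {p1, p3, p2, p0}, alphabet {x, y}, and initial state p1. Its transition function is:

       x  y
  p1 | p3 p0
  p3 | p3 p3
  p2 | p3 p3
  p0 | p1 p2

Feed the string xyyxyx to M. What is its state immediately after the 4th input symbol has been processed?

start at p1
read 'x': p1 → p3
read 'y': p3 → p3
read 'y': p3 → p3
read 'x': p3 → p3
After 4 symbols: p3.

p3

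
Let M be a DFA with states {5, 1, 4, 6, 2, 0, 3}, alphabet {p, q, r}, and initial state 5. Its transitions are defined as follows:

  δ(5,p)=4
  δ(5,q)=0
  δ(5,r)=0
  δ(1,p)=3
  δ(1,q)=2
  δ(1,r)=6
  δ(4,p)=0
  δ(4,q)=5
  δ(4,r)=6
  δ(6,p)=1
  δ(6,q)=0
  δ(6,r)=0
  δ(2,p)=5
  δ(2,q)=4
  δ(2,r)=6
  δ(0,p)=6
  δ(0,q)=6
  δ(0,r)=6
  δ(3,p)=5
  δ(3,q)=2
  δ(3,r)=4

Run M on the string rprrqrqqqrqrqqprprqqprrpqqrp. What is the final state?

5 → 0 → 6 → 0 → 6 → 0 → 6 → 0 → 6 → 0 → 6 → 0 → 6 → 0 → 6 → 1 → 6 → 1 → 6 → 0 → 6 → 1 → 6 → 0 → 6 → 0 → 6 → 0 → 6

6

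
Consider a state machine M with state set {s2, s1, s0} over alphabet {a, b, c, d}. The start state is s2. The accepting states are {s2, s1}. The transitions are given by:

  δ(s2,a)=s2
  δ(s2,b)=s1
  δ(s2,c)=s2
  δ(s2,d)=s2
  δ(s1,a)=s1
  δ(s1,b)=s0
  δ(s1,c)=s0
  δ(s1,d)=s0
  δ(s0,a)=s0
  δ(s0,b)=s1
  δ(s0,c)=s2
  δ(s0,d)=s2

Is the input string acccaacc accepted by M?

Yes

start at s2
read 'a': s2 → s2
read 'c': s2 → s2
read 'c': s2 → s2
read 'c': s2 → s2
read 'a': s2 → s2
read 'a': s2 → s2
read 'c': s2 → s2
read 'c': s2 → s2
End state s2 is accepting.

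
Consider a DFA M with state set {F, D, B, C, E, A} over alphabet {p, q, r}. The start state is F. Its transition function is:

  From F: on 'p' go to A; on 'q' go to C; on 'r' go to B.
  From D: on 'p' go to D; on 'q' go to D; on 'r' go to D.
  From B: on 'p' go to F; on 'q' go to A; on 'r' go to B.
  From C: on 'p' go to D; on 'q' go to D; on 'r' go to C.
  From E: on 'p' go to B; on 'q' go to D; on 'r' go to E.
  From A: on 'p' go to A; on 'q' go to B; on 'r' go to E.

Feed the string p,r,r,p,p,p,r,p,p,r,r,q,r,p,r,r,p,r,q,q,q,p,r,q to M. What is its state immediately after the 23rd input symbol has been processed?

F → A → E → E → B → F → A → E → B → F → B → B → A → E → B → B → B → F → B → A → B → A → A → E
After 23 symbols: E.

E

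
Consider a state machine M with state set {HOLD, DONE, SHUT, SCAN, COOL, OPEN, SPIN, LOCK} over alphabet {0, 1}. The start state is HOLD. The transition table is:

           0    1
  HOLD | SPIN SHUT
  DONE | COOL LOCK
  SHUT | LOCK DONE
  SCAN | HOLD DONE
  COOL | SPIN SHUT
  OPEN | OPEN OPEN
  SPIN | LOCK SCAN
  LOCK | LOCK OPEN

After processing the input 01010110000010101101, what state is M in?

OPEN

start at HOLD
read '0': HOLD → SPIN
read '1': SPIN → SCAN
read '0': SCAN → HOLD
read '1': HOLD → SHUT
read '0': SHUT → LOCK
read '1': LOCK → OPEN
read '1': OPEN → OPEN
read '0': OPEN → OPEN
read '0': OPEN → OPEN
read '0': OPEN → OPEN
read '0': OPEN → OPEN
read '0': OPEN → OPEN
read '1': OPEN → OPEN
read '0': OPEN → OPEN
read '1': OPEN → OPEN
read '0': OPEN → OPEN
read '1': OPEN → OPEN
read '1': OPEN → OPEN
read '0': OPEN → OPEN
read '1': OPEN → OPEN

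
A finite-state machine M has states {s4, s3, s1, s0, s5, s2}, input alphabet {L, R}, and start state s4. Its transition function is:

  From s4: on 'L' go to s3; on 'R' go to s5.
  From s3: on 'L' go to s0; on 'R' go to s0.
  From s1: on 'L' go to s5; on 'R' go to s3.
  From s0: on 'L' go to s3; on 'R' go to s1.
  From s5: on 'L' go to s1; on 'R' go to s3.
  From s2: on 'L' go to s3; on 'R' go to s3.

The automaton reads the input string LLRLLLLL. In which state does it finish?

s5

Trace: s4 -L-> s3 -L-> s0 -R-> s1 -L-> s5 -L-> s1 -L-> s5 -L-> s1 -L-> s5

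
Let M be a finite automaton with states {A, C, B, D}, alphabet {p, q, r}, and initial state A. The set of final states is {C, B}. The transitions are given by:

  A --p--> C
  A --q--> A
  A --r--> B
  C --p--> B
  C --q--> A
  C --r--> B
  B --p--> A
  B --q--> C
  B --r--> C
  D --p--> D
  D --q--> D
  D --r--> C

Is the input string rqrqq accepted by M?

Trace: A -r-> B -q-> C -r-> B -q-> C -q-> A
End state A is not accepting.

No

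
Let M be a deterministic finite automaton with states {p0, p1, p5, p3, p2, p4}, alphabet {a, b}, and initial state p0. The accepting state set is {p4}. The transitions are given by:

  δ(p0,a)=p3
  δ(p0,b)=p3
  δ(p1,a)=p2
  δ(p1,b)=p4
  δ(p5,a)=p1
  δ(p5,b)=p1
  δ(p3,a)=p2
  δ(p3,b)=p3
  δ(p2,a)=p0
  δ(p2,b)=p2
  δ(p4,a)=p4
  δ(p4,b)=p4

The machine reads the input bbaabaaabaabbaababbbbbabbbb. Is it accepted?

No

start at p0
read 'b': p0 → p3
read 'b': p3 → p3
read 'a': p3 → p2
read 'a': p2 → p0
read 'b': p0 → p3
read 'a': p3 → p2
read 'a': p2 → p0
read 'a': p0 → p3
read 'b': p3 → p3
read 'a': p3 → p2
read 'a': p2 → p0
read 'b': p0 → p3
read 'b': p3 → p3
read 'a': p3 → p2
read 'a': p2 → p0
read 'b': p0 → p3
read 'a': p3 → p2
read 'b': p2 → p2
read 'b': p2 → p2
read 'b': p2 → p2
read 'b': p2 → p2
read 'b': p2 → p2
read 'a': p2 → p0
read 'b': p0 → p3
read 'b': p3 → p3
read 'b': p3 → p3
read 'b': p3 → p3
End state p3 is not accepting.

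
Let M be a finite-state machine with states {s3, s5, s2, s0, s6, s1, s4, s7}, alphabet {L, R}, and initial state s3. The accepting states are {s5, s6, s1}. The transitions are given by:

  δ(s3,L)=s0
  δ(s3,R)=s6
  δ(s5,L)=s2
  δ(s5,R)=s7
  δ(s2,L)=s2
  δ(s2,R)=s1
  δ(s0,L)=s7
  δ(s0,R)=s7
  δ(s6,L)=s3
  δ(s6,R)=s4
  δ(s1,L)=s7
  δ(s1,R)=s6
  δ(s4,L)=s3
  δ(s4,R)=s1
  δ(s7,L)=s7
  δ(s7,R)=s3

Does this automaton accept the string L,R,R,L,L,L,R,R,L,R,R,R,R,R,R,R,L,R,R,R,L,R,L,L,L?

s3 → s0 → s7 → s3 → s0 → s7 → s7 → s3 → s6 → s3 → s6 → s4 → s1 → s6 → s4 → s1 → s6 → s3 → s6 → s4 → s1 → s7 → s3 → s0 → s7 → s7
End state s7 is not accepting.

No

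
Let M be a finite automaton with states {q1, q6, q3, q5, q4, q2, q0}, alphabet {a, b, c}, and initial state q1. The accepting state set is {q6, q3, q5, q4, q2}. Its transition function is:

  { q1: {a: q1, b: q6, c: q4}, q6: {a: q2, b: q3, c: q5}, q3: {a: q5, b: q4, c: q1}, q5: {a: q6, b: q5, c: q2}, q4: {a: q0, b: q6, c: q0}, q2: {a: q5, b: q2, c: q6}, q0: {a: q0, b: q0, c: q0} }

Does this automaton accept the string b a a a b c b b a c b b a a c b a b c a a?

Trace: q1 -b-> q6 -a-> q2 -a-> q5 -a-> q6 -b-> q3 -c-> q1 -b-> q6 -b-> q3 -a-> q5 -c-> q2 -b-> q2 -b-> q2 -a-> q5 -a-> q6 -c-> q5 -b-> q5 -a-> q6 -b-> q3 -c-> q1 -a-> q1 -a-> q1
End state q1 is not accepting.

No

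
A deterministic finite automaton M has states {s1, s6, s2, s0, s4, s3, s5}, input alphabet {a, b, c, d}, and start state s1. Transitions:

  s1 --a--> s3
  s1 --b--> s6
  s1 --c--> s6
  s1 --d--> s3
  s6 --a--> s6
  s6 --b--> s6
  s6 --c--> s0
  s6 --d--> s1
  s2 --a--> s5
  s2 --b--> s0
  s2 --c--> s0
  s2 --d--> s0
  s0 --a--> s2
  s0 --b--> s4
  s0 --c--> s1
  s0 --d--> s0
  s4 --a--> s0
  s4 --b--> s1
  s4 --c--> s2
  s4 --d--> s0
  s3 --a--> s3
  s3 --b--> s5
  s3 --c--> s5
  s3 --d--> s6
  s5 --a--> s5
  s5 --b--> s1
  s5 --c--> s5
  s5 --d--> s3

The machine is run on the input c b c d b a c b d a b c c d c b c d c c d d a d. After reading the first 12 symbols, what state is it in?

Trace: s1 -c-> s6 -b-> s6 -c-> s0 -d-> s0 -b-> s4 -a-> s0 -c-> s1 -b-> s6 -d-> s1 -a-> s3 -b-> s5 -c-> s5
After 12 symbols: s5.

s5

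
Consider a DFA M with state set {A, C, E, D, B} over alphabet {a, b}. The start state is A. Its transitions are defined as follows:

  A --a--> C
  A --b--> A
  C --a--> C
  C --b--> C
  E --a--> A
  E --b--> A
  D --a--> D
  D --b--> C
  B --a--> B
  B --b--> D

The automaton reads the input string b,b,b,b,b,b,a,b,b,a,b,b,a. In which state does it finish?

C

A → A → A → A → A → A → A → C → C → C → C → C → C → C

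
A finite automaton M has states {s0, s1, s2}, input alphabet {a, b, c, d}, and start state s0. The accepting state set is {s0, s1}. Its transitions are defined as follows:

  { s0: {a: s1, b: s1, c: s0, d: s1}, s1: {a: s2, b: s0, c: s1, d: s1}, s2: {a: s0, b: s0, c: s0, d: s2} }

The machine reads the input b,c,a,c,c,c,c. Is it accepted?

start at s0
read 'b': s0 → s1
read 'c': s1 → s1
read 'a': s1 → s2
read 'c': s2 → s0
read 'c': s0 → s0
read 'c': s0 → s0
read 'c': s0 → s0
End state s0 is accepting.

Yes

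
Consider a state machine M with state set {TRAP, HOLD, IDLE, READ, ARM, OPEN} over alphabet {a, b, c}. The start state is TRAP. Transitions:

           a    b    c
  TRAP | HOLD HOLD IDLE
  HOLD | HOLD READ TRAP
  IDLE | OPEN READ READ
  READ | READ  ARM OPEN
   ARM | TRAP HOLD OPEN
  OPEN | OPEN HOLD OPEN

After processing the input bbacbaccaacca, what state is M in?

TRAP → HOLD → READ → READ → OPEN → HOLD → HOLD → TRAP → IDLE → OPEN → OPEN → OPEN → OPEN → OPEN

OPEN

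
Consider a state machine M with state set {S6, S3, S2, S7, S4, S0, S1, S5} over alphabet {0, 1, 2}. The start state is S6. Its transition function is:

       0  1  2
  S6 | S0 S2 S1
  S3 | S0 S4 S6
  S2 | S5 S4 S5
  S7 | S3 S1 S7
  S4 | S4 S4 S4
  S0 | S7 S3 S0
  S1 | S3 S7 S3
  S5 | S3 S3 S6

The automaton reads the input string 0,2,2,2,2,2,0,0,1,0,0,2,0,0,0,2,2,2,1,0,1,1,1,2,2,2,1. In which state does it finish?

S4

S6 → S0 → S0 → S0 → S0 → S0 → S0 → S7 → S3 → S4 → S4 → S4 → S4 → S4 → S4 → S4 → S4 → S4 → S4 → S4 → S4 → S4 → S4 → S4 → S4 → S4 → S4 → S4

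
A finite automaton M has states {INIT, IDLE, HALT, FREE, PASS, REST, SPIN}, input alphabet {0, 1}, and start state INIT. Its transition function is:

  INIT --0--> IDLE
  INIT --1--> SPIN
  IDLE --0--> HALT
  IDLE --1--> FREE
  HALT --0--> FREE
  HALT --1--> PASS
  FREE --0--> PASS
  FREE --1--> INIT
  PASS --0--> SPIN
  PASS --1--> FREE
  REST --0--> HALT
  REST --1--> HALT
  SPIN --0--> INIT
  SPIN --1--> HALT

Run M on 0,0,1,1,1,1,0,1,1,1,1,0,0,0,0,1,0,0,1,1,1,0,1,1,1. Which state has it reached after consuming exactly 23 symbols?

INIT → IDLE → HALT → PASS → FREE → INIT → SPIN → INIT → SPIN → HALT → PASS → FREE → PASS → SPIN → INIT → IDLE → FREE → PASS → SPIN → HALT → PASS → FREE → PASS → FREE
After 23 symbols: FREE.

FREE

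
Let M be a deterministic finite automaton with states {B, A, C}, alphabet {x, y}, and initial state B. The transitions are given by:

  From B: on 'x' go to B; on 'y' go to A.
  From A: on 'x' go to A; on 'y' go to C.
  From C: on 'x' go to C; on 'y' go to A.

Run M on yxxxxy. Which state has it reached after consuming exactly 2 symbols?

A

Trace: B -y-> A -x-> A
After 2 symbols: A.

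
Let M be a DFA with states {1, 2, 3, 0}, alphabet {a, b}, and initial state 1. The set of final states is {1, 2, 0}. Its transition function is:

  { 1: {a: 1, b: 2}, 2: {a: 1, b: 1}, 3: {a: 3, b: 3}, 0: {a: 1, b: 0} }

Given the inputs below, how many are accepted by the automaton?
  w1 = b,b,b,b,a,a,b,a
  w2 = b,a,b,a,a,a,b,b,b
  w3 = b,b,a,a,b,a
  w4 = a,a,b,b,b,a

w1: 1 → 2 → 1 → 2 → 1 → 1 → 1 → 2 → 1  → end 1, accepted
w2: 1 → 2 → 1 → 2 → 1 → 1 → 1 → 2 → 1 → 2  → end 2, accepted
w3: 1 → 2 → 1 → 1 → 1 → 2 → 1  → end 1, accepted
w4: 1 → 1 → 1 → 2 → 1 → 2 → 1  → end 1, accepted

4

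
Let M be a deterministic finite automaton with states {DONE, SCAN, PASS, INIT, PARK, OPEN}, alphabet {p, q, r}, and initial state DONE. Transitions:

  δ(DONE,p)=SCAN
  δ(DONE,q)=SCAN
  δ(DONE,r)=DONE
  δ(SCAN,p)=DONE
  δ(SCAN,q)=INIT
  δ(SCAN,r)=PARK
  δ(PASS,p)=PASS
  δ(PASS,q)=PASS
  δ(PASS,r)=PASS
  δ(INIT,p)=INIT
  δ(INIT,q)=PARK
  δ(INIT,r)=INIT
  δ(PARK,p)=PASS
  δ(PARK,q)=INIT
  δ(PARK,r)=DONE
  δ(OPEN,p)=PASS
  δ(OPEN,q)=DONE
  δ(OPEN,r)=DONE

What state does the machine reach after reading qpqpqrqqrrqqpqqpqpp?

start at DONE
read 'q': DONE → SCAN
read 'p': SCAN → DONE
read 'q': DONE → SCAN
read 'p': SCAN → DONE
read 'q': DONE → SCAN
read 'r': SCAN → PARK
read 'q': PARK → INIT
read 'q': INIT → PARK
read 'r': PARK → DONE
read 'r': DONE → DONE
read 'q': DONE → SCAN
read 'q': SCAN → INIT
read 'p': INIT → INIT
read 'q': INIT → PARK
read 'q': PARK → INIT
read 'p': INIT → INIT
read 'q': INIT → PARK
read 'p': PARK → PASS
read 'p': PASS → PASS

PASS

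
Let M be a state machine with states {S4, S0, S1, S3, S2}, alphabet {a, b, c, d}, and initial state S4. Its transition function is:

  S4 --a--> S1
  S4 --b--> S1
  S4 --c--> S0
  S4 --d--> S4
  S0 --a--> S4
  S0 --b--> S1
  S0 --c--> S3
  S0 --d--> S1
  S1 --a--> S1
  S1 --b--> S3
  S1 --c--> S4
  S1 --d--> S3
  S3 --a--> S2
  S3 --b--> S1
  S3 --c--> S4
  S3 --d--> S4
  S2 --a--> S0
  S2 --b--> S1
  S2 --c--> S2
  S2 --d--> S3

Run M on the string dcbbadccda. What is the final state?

S4 → S4 → S0 → S1 → S3 → S2 → S3 → S4 → S0 → S1 → S1

S1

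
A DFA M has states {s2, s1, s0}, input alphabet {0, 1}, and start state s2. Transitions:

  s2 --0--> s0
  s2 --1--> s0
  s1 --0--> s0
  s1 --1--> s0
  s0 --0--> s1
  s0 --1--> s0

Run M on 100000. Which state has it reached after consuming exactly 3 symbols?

s0

start at s2
read '1': s2 → s0
read '0': s0 → s1
read '0': s1 → s0
After 3 symbols: s0.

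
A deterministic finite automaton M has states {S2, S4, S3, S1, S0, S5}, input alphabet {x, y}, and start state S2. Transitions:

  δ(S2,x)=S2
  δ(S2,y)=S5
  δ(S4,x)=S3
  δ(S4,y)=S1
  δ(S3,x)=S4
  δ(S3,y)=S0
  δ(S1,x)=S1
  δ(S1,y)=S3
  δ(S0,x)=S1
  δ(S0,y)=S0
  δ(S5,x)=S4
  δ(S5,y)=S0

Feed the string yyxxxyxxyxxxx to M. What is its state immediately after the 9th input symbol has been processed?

start at S2
read 'y': S2 → S5
read 'y': S5 → S0
read 'x': S0 → S1
read 'x': S1 → S1
read 'x': S1 → S1
read 'y': S1 → S3
read 'x': S3 → S4
read 'x': S4 → S3
read 'y': S3 → S0
After 9 symbols: S0.

S0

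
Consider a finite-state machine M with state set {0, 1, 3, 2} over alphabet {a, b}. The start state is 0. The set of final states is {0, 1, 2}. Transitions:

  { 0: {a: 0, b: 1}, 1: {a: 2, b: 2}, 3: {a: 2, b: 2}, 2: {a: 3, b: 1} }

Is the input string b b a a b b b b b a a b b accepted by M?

Yes

0 → 1 → 2 → 3 → 2 → 1 → 2 → 1 → 2 → 1 → 2 → 3 → 2 → 1
End state 1 is accepting.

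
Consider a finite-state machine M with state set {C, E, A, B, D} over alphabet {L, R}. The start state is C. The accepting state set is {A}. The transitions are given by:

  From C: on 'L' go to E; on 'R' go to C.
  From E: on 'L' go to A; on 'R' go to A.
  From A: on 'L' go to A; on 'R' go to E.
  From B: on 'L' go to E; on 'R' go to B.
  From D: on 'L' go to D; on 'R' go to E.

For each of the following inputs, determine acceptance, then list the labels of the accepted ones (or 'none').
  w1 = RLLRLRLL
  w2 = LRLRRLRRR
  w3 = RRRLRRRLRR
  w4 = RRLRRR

w1, w3, w4

w1: Trace: C -R-> C -L-> E -L-> A -R-> E -L-> A -R-> E -L-> A -L-> A  → end A, accepted
w2: Trace: C -L-> E -R-> A -L-> A -R-> E -R-> A -L-> A -R-> E -R-> A -R-> E  → end E, rejected
w3: Trace: C -R-> C -R-> C -R-> C -L-> E -R-> A -R-> E -R-> A -L-> A -R-> E -R-> A  → end A, accepted
w4: Trace: C -R-> C -R-> C -L-> E -R-> A -R-> E -R-> A  → end A, accepted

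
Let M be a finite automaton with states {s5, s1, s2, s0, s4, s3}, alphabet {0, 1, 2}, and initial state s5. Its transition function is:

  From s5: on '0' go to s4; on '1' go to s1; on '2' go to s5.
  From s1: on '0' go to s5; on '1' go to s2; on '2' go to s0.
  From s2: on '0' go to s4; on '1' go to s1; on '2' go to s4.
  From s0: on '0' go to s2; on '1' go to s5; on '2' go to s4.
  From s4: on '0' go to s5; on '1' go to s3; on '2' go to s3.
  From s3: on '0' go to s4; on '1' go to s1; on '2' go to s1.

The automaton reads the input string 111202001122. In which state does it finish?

s4

start at s5
read '1': s5 → s1
read '1': s1 → s2
read '1': s2 → s1
read '2': s1 → s0
read '0': s0 → s2
read '2': s2 → s4
read '0': s4 → s5
read '0': s5 → s4
read '1': s4 → s3
read '1': s3 → s1
read '2': s1 → s0
read '2': s0 → s4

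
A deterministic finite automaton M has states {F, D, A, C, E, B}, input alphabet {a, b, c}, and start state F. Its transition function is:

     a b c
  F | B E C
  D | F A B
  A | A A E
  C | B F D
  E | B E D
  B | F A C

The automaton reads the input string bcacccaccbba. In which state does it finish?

A

F → E → D → F → C → D → B → F → C → D → A → A → A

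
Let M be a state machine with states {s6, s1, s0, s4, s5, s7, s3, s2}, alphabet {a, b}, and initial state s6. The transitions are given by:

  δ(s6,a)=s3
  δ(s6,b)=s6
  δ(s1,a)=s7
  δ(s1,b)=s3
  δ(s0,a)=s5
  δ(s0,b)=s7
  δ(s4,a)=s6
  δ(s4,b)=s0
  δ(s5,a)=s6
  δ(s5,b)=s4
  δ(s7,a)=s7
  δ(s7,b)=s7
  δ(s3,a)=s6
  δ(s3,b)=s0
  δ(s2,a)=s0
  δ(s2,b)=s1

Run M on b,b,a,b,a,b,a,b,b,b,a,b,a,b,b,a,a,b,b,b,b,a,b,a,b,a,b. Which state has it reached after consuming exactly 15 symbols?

Trace: s6 -b-> s6 -b-> s6 -a-> s3 -b-> s0 -a-> s5 -b-> s4 -a-> s6 -b-> s6 -b-> s6 -b-> s6 -a-> s3 -b-> s0 -a-> s5 -b-> s4 -b-> s0
After 15 symbols: s0.

s0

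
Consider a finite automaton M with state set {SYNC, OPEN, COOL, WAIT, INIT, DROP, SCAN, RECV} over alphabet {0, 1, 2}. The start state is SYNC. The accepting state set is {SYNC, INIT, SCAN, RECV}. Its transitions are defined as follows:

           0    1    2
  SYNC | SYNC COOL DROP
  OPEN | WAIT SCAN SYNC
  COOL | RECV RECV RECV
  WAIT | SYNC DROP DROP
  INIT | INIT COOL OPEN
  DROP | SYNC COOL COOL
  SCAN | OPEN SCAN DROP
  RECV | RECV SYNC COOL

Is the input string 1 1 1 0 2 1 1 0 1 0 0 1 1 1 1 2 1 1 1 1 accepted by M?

Trace: SYNC -1-> COOL -1-> RECV -1-> SYNC -0-> SYNC -2-> DROP -1-> COOL -1-> RECV -0-> RECV -1-> SYNC -0-> SYNC -0-> SYNC -1-> COOL -1-> RECV -1-> SYNC -1-> COOL -2-> RECV -1-> SYNC -1-> COOL -1-> RECV -1-> SYNC
End state SYNC is accepting.

Yes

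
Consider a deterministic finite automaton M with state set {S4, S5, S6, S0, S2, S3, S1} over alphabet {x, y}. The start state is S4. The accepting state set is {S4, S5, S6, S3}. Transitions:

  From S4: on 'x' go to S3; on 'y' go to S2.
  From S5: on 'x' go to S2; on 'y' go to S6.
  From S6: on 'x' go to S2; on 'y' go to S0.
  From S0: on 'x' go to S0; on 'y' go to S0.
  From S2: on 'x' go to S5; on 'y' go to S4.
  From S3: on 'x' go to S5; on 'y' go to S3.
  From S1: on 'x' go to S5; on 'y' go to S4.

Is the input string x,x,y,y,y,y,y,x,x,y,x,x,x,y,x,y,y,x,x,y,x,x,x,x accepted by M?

S4 → S3 → S5 → S6 → S0 → S0 → S0 → S0 → S0 → S0 → S0 → S0 → S0 → S0 → S0 → S0 → S0 → S0 → S0 → S0 → S0 → S0 → S0 → S0 → S0
End state S0 is not accepting.

No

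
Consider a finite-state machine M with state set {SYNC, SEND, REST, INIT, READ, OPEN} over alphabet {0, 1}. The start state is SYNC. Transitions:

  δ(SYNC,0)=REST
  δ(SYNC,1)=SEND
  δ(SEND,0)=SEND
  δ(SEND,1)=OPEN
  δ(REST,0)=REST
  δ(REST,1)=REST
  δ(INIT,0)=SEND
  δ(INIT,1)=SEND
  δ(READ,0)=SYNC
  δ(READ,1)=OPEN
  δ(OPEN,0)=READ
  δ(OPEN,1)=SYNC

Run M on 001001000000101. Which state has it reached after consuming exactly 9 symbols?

REST

start at SYNC
read '0': SYNC → REST
read '0': REST → REST
read '1': REST → REST
read '0': REST → REST
read '0': REST → REST
read '1': REST → REST
read '0': REST → REST
read '0': REST → REST
read '0': REST → REST
After 9 symbols: REST.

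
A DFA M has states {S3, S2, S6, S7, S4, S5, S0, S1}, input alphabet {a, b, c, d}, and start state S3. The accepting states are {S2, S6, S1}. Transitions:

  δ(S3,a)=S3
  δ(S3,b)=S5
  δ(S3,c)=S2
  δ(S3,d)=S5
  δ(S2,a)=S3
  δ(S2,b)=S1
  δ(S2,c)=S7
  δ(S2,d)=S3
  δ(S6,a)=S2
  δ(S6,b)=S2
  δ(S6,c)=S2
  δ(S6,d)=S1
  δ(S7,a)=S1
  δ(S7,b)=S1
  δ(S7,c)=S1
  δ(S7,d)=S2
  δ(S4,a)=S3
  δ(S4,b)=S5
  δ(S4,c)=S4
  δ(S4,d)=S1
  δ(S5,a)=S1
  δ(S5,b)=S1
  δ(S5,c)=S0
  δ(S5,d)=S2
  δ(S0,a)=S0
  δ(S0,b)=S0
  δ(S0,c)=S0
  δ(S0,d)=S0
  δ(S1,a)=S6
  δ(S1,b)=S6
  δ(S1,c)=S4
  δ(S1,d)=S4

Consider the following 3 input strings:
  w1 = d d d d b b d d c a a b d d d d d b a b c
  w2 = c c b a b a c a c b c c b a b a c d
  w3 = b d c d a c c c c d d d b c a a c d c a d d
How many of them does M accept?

w1: Trace: S3 -d-> S5 -d-> S2 -d-> S3 -d-> S5 -b-> S1 -b-> S6 -d-> S1 -d-> S4 -c-> S4 -a-> S3 -a-> S3 -b-> S5 -d-> S2 -d-> S3 -d-> S5 -d-> S2 -d-> S3 -b-> S5 -a-> S1 -b-> S6 -c-> S2  → end S2, accepted
w2: Trace: S3 -c-> S2 -c-> S7 -b-> S1 -a-> S6 -b-> S2 -a-> S3 -c-> S2 -a-> S3 -c-> S2 -b-> S1 -c-> S4 -c-> S4 -b-> S5 -a-> S1 -b-> S6 -a-> S2 -c-> S7 -d-> S2  → end S2, accepted
w3: Trace: S3 -b-> S5 -d-> S2 -c-> S7 -d-> S2 -a-> S3 -c-> S2 -c-> S7 -c-> S1 -c-> S4 -d-> S1 -d-> S4 -d-> S1 -b-> S6 -c-> S2 -a-> S3 -a-> S3 -c-> S2 -d-> S3 -c-> S2 -a-> S3 -d-> S5 -d-> S2  → end S2, accepted

3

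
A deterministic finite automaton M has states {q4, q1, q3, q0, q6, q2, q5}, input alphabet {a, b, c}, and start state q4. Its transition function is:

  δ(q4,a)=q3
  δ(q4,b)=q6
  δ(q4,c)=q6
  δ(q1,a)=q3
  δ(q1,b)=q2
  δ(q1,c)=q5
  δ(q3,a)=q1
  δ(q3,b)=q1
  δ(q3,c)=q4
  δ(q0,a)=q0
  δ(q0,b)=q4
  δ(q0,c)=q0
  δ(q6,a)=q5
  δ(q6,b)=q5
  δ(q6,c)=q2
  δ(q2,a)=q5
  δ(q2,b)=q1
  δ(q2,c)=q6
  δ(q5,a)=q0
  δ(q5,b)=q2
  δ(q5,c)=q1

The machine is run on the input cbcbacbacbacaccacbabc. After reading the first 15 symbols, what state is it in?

start at q4
read 'c': q4 → q6
read 'b': q6 → q5
read 'c': q5 → q1
read 'b': q1 → q2
read 'a': q2 → q5
read 'c': q5 → q1
read 'b': q1 → q2
read 'a': q2 → q5
read 'c': q5 → q1
read 'b': q1 → q2
read 'a': q2 → q5
read 'c': q5 → q1
read 'a': q1 → q3
read 'c': q3 → q4
read 'c': q4 → q6
After 15 symbols: q6.

q6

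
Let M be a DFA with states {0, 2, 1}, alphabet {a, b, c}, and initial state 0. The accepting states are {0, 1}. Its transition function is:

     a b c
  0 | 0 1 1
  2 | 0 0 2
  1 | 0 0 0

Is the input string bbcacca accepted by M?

Yes

Trace: 0 -b-> 1 -b-> 0 -c-> 1 -a-> 0 -c-> 1 -c-> 0 -a-> 0
End state 0 is accepting.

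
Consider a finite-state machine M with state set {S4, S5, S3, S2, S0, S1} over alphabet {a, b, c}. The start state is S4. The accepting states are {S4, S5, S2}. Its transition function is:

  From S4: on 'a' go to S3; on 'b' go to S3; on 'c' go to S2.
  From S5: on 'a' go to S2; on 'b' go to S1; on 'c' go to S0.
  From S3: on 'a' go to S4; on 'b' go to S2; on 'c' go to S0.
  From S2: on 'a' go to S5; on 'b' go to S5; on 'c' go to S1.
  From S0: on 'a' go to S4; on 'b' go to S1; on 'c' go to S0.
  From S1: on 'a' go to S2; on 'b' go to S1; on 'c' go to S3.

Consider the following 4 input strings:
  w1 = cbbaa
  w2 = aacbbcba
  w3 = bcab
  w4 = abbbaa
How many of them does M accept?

3

w1: Trace: S4 -c-> S2 -b-> S5 -b-> S1 -a-> S2 -a-> S5  → end S5, accepted
w2: Trace: S4 -a-> S3 -a-> S4 -c-> S2 -b-> S5 -b-> S1 -c-> S3 -b-> S2 -a-> S5  → end S5, accepted
w3: Trace: S4 -b-> S3 -c-> S0 -a-> S4 -b-> S3  → end S3, rejected
w4: Trace: S4 -a-> S3 -b-> S2 -b-> S5 -b-> S1 -a-> S2 -a-> S5  → end S5, accepted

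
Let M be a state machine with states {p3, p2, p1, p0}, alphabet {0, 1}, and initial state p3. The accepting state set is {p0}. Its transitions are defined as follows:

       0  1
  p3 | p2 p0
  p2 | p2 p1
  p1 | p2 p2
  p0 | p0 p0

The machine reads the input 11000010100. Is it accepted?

Yes

p3 → p0 → p0 → p0 → p0 → p0 → p0 → p0 → p0 → p0 → p0 → p0
End state p0 is accepting.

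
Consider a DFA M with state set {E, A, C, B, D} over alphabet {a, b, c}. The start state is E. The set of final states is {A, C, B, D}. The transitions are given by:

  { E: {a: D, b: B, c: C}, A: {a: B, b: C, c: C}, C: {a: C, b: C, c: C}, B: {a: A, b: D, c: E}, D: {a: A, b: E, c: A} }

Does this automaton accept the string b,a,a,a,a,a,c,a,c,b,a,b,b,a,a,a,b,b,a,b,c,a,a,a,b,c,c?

Yes

Trace: E -b-> B -a-> A -a-> B -a-> A -a-> B -a-> A -c-> C -a-> C -c-> C -b-> C -a-> C -b-> C -b-> C -a-> C -a-> C -a-> C -b-> C -b-> C -a-> C -b-> C -c-> C -a-> C -a-> C -a-> C -b-> C -c-> C -c-> C
End state C is accepting.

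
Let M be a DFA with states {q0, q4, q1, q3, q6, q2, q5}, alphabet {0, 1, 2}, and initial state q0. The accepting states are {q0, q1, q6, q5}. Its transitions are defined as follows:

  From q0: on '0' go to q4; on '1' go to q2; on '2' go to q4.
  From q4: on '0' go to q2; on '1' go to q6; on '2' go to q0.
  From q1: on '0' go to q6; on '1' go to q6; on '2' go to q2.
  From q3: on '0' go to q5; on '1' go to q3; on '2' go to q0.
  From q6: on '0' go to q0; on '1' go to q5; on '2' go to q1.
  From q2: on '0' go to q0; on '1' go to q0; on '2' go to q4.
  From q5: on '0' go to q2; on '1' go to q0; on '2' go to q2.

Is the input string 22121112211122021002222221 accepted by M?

Yes

start at q0
read '2': q0 → q4
read '2': q4 → q0
read '1': q0 → q2
read '2': q2 → q4
read '1': q4 → q6
read '1': q6 → q5
read '1': q5 → q0
read '2': q0 → q4
read '2': q4 → q0
read '1': q0 → q2
read '1': q2 → q0
read '1': q0 → q2
read '2': q2 → q4
read '2': q4 → q0
read '0': q0 → q4
read '2': q4 → q0
read '1': q0 → q2
read '0': q2 → q0
read '0': q0 → q4
read '2': q4 → q0
read '2': q0 → q4
read '2': q4 → q0
read '2': q0 → q4
read '2': q4 → q0
read '2': q0 → q4
read '1': q4 → q6
End state q6 is accepting.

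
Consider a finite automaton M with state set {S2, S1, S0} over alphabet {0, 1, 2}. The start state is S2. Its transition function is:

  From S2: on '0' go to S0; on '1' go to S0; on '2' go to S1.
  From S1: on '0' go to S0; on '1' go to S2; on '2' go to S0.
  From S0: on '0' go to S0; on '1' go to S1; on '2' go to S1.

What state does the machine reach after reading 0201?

S1

start at S2
read '0': S2 → S0
read '2': S0 → S1
read '0': S1 → S0
read '1': S0 → S1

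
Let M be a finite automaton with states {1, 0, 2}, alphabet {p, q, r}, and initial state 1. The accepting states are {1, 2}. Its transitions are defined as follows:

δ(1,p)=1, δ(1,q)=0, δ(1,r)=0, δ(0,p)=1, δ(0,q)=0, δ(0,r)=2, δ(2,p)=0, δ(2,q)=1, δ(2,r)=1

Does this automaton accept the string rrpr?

Yes

Trace: 1 -r-> 0 -r-> 2 -p-> 0 -r-> 2
End state 2 is accepting.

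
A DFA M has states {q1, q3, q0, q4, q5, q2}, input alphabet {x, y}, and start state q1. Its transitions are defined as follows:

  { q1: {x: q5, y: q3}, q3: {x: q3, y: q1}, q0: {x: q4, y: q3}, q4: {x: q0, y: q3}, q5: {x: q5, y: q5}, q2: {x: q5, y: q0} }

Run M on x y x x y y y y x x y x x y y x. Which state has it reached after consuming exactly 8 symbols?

q5

q1 → q5 → q5 → q5 → q5 → q5 → q5 → q5 → q5
After 8 symbols: q5.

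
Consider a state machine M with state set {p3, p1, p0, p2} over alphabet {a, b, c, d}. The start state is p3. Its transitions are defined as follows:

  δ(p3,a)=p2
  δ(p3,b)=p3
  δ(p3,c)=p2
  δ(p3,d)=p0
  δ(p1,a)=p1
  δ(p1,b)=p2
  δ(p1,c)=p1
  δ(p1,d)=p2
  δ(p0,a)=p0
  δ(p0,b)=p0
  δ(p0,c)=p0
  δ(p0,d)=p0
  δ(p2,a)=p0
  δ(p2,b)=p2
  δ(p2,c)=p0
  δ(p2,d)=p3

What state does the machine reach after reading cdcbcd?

p0

Trace: p3 -c-> p2 -d-> p3 -c-> p2 -b-> p2 -c-> p0 -d-> p0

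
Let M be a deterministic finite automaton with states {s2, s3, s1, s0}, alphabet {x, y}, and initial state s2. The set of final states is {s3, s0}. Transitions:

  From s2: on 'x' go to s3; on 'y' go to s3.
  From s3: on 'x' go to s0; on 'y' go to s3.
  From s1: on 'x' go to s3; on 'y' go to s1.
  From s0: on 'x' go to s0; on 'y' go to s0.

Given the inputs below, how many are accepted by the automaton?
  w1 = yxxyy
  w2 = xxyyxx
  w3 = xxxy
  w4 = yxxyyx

4

w1: s2 → s3 → s0 → s0 → s0 → s0  → end s0, accepted
w2: s2 → s3 → s0 → s0 → s0 → s0 → s0  → end s0, accepted
w3: s2 → s3 → s0 → s0 → s0  → end s0, accepted
w4: s2 → s3 → s0 → s0 → s0 → s0 → s0  → end s0, accepted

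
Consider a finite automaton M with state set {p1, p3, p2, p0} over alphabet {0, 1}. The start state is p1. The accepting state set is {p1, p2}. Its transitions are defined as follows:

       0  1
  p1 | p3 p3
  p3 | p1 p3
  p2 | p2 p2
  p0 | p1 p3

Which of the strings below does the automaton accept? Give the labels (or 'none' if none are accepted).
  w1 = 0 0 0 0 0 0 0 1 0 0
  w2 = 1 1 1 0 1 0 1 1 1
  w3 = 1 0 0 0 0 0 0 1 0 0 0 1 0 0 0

w3

w1: p1 → p3 → p1 → p3 → p1 → p3 → p1 → p3 → p3 → p1 → p3  → end p3, rejected
w2: p1 → p3 → p3 → p3 → p1 → p3 → p1 → p3 → p3 → p3  → end p3, rejected
w3: p1 → p3 → p1 → p3 → p1 → p3 → p1 → p3 → p3 → p1 → p3 → p1 → p3 → p1 → p3 → p1  → end p1, accepted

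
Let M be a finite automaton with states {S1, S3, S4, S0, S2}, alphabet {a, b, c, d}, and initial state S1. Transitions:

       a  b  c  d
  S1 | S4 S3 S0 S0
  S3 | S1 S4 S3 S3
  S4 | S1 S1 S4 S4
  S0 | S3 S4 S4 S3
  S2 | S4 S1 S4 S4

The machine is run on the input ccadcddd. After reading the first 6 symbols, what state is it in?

S1 → S0 → S4 → S1 → S0 → S4 → S4
After 6 symbols: S4.

S4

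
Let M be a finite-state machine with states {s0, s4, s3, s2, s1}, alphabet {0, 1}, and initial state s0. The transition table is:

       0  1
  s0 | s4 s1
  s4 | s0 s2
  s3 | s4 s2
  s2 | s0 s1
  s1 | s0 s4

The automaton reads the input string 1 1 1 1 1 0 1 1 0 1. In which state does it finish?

s1

Trace: s0 -1-> s1 -1-> s4 -1-> s2 -1-> s1 -1-> s4 -0-> s0 -1-> s1 -1-> s4 -0-> s0 -1-> s1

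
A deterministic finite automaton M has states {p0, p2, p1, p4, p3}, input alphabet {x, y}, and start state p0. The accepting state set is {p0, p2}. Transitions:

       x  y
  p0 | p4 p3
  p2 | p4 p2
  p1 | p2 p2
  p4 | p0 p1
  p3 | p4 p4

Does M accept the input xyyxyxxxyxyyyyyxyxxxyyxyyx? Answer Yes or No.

Yes

start at p0
read 'x': p0 → p4
read 'y': p4 → p1
read 'y': p1 → p2
read 'x': p2 → p4
read 'y': p4 → p1
read 'x': p1 → p2
read 'x': p2 → p4
read 'x': p4 → p0
read 'y': p0 → p3
read 'x': p3 → p4
read 'y': p4 → p1
read 'y': p1 → p2
read 'y': p2 → p2
read 'y': p2 → p2
read 'y': p2 → p2
read 'x': p2 → p4
read 'y': p4 → p1
read 'x': p1 → p2
read 'x': p2 → p4
read 'x': p4 → p0
read 'y': p0 → p3
read 'y': p3 → p4
read 'x': p4 → p0
read 'y': p0 → p3
read 'y': p3 → p4
read 'x': p4 → p0
End state p0 is accepting.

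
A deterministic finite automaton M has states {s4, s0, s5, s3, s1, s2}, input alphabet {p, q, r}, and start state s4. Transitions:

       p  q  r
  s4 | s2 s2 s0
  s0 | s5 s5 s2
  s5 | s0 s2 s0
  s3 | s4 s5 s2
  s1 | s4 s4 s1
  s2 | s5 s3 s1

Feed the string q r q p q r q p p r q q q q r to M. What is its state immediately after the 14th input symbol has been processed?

Trace: s4 -q-> s2 -r-> s1 -q-> s4 -p-> s2 -q-> s3 -r-> s2 -q-> s3 -p-> s4 -p-> s2 -r-> s1 -q-> s4 -q-> s2 -q-> s3 -q-> s5
After 14 symbols: s5.

s5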